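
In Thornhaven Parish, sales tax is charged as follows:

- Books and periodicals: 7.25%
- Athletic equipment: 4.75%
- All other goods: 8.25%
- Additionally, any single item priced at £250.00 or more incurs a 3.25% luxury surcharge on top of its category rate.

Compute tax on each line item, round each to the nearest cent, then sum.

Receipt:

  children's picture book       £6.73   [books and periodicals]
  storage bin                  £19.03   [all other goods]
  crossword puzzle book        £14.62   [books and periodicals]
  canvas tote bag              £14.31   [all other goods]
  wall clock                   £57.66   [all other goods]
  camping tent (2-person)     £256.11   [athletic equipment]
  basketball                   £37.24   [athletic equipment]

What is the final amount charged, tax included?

Children's picture book £6.73: books and periodicals → 7.25% → £0.49
Storage bin £19.03: all other goods → 8.25% → £1.57
Crossword puzzle book £14.62: books and periodicals → 7.25% → £1.06
Canvas tote bag £14.31: all other goods → 8.25% → £1.18
Wall clock £57.66: all other goods → 8.25% → £4.76
Camping tent (2-person) £256.11: athletic equipment → 4.75% + 3.25% surcharge = 8% → £20.49
Basketball £37.24: athletic equipment → 4.75% → £1.77
Subtotal = £405.70; tax = £31.32; total due = £437.02

£437.02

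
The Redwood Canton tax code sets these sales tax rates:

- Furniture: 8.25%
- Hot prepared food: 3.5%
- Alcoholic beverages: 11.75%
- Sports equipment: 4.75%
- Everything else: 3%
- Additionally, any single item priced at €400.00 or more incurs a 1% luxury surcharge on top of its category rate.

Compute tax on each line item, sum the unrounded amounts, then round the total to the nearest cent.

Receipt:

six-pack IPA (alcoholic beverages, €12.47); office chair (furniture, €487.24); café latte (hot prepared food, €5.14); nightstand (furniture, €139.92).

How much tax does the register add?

Six-pack IPA €12.47: alcoholic beverages → 11.75% → €1.465225
Office chair €487.24: furniture → 8.25% + 1% surcharge = 9.25% → €45.0697
Café latte €5.14: hot prepared food → 3.5% → €0.1799
Nightstand €139.92: furniture → 8.25% → €11.5434
Unrounded tax sum = €58.258225 → €58.26

€58.26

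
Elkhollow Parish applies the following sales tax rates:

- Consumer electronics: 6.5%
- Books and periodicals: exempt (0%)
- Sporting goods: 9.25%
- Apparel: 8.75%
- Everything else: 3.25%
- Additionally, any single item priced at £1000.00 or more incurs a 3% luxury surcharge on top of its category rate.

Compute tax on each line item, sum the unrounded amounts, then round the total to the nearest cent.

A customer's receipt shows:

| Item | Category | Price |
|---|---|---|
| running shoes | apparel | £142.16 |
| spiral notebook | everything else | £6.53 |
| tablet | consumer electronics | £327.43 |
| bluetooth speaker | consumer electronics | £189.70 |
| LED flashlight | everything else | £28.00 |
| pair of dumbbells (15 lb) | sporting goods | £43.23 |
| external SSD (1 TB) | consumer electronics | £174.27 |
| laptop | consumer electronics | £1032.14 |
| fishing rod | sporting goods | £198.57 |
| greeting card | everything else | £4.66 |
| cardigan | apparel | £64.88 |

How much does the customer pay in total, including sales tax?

Running shoes £142.16: apparel → 8.75% → £12.439
Spiral notebook £6.53: everything else → 3.25% → £0.212225
Tablet £327.43: consumer electronics → 6.5% → £21.28295
Bluetooth speaker £189.70: consumer electronics → 6.5% → £12.3305
LED flashlight £28.00: everything else → 3.25% → £0.91
Pair of dumbbells (15 lb) £43.23: sporting goods → 9.25% → £3.998775
External SSD (1 TB) £174.27: consumer electronics → 6.5% → £11.32755
Laptop £1032.14: consumer electronics → 6.5% + 3% surcharge = 9.5% → £98.0533
Fishing rod £198.57: sporting goods → 9.25% → £18.367725
Greeting card £4.66: everything else → 3.25% → £0.15145
Cardigan £64.88: apparel → 8.75% → £5.677
Subtotal = £2211.57; unrounded tax = £184.750475 → £184.75; total due = £2396.32

£2396.32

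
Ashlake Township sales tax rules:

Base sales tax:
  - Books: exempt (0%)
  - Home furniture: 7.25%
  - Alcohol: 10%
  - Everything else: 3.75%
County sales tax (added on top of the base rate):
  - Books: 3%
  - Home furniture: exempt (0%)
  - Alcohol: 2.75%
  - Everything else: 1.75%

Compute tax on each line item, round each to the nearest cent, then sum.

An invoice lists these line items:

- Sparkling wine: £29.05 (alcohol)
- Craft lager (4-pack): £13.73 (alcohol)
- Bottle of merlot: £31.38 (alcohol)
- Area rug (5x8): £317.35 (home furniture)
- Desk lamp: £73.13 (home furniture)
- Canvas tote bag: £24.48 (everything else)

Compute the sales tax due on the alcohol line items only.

Sparkling wine £29.05: alcohol → 10% + 2.75% county = 12.75% → £3.70
Craft lager (4-pack) £13.73: alcohol → 10% + 2.75% county = 12.75% → £1.75
Bottle of merlot £31.38: alcohol → 10% + 2.75% county = 12.75% → £4.00
Tax on alcohol = £3.70 + £1.75 + £4.00 = £9.45

£9.45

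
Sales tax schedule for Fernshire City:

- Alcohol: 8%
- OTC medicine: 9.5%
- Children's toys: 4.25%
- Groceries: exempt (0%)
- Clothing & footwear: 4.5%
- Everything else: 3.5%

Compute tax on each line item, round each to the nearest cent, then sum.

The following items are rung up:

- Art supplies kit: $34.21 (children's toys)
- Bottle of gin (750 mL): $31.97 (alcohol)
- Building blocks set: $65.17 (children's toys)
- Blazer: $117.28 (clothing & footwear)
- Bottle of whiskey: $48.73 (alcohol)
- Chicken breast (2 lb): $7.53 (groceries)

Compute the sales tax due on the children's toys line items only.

$4.22

Art supplies kit $34.21: children's toys → 4.25% → $1.45
Building blocks set $65.17: children's toys → 4.25% → $2.77
Tax on children's toys = $1.45 + $2.77 = $4.22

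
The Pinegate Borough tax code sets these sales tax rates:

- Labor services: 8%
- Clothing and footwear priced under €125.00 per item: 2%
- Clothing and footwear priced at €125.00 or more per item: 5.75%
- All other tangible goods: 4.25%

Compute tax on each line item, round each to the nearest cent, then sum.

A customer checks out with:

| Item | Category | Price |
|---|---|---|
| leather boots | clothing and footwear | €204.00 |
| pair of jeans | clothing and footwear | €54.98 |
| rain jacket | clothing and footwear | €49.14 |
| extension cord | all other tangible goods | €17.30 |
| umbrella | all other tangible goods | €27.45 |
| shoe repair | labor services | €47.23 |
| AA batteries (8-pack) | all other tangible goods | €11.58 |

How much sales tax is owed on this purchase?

€19.99

Leather boots €204.00: clothing and footwear, €125.00 or more → 5.75% → €11.73
Pair of jeans €54.98: clothing and footwear, under €125.00 → 2% → €1.10
Rain jacket €49.14: clothing and footwear, under €125.00 → 2% → €0.98
Extension cord €17.30: all other tangible goods → 4.25% → €0.74
Umbrella €27.45: all other tangible goods → 4.25% → €1.17
Shoe repair €47.23: labor services → 8% → €3.78
AA batteries (8-pack) €11.58: all other tangible goods → 4.25% → €0.49
Total tax = €11.73 + €1.10 + €0.98 + €0.74 + €1.17 + €3.78 + €0.49 = €19.99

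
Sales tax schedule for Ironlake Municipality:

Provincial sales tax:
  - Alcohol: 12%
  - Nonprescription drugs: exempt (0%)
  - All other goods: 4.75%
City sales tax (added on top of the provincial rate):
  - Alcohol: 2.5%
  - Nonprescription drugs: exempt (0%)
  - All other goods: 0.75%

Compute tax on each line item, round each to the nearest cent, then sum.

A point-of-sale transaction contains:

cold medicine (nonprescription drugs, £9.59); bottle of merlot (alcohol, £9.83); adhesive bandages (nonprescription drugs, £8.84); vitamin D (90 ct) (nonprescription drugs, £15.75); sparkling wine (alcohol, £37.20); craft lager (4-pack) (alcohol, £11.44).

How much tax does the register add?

Cold medicine £9.59: nonprescription drugs → 0% + 0% city = 0% → £0.00
Bottle of merlot £9.83: alcohol → 12% + 2.5% city = 14.5% → £1.43
Adhesive bandages £8.84: nonprescription drugs → 0% + 0% city = 0% → £0.00
Vitamin D (90 ct) £15.75: nonprescription drugs → 0% + 0% city = 0% → £0.00
Sparkling wine £37.20: alcohol → 12% + 2.5% city = 14.5% → £5.39
Craft lager (4-pack) £11.44: alcohol → 12% + 2.5% city = 14.5% → £1.66
Total tax = £1.43 + £5.39 + £1.66 = £8.48

£8.48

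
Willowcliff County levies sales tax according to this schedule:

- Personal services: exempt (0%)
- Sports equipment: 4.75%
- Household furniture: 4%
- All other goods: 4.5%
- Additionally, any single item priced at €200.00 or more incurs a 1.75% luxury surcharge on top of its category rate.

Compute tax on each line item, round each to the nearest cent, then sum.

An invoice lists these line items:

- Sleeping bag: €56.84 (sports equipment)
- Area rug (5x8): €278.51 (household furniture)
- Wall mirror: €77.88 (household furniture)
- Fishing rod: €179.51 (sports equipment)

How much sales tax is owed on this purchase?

€30.36

Sleeping bag €56.84: sports equipment → 4.75% → €2.70
Area rug (5x8) €278.51: household furniture → 4% + 1.75% surcharge = 5.75% → €16.01
Wall mirror €77.88: household furniture → 4% → €3.12
Fishing rod €179.51: sports equipment → 4.75% → €8.53
Total tax = €2.70 + €16.01 + €3.12 + €8.53 = €30.36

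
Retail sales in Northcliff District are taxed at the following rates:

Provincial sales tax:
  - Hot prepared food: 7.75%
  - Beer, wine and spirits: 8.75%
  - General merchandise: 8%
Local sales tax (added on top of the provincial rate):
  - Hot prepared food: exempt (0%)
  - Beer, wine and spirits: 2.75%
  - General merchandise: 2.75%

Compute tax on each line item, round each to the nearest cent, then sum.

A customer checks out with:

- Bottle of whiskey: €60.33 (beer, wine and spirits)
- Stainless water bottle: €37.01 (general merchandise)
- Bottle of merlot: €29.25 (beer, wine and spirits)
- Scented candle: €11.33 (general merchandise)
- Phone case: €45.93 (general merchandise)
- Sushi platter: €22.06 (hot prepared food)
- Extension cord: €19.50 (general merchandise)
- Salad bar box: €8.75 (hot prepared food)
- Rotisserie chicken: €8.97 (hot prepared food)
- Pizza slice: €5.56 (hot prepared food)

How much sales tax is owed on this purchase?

Bottle of whiskey €60.33: beer, wine and spirits → 8.75% + 2.75% local = 11.5% → €6.94
Stainless water bottle €37.01: general merchandise → 8% + 2.75% local = 10.75% → €3.98
Bottle of merlot €29.25: beer, wine and spirits → 8.75% + 2.75% local = 11.5% → €3.36
Scented candle €11.33: general merchandise → 8% + 2.75% local = 10.75% → €1.22
Phone case €45.93: general merchandise → 8% + 2.75% local = 10.75% → €4.94
Sushi platter €22.06: hot prepared food → 7.75% + 0% local = 7.75% → €1.71
Extension cord €19.50: general merchandise → 8% + 2.75% local = 10.75% → €2.10
Salad bar box €8.75: hot prepared food → 7.75% + 0% local = 7.75% → €0.68
Rotisserie chicken €8.97: hot prepared food → 7.75% + 0% local = 7.75% → €0.70
Pizza slice €5.56: hot prepared food → 7.75% + 0% local = 7.75% → €0.43
Total tax = €6.94 + €3.98 + €3.36 + €1.22 + €4.94 + €1.71 + €2.10 + €0.68 + €0.70 + €0.43 = €26.06

€26.06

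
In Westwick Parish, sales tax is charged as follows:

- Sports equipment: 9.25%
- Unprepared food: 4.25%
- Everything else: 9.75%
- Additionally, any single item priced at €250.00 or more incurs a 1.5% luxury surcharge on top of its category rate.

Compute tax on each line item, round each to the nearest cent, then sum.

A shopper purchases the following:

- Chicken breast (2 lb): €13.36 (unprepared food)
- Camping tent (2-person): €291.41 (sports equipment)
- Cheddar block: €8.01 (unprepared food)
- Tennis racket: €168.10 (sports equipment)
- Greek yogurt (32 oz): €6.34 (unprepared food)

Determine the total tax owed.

Chicken breast (2 lb) €13.36: unprepared food → 4.25% → €0.57
Camping tent (2-person) €291.41: sports equipment → 9.25% + 1.5% surcharge = 10.75% → €31.33
Cheddar block €8.01: unprepared food → 4.25% → €0.34
Tennis racket €168.10: sports equipment → 9.25% → €15.55
Greek yogurt (32 oz) €6.34: unprepared food → 4.25% → €0.27
Total tax = €0.57 + €31.33 + €0.34 + €15.55 + €0.27 = €48.06

€48.06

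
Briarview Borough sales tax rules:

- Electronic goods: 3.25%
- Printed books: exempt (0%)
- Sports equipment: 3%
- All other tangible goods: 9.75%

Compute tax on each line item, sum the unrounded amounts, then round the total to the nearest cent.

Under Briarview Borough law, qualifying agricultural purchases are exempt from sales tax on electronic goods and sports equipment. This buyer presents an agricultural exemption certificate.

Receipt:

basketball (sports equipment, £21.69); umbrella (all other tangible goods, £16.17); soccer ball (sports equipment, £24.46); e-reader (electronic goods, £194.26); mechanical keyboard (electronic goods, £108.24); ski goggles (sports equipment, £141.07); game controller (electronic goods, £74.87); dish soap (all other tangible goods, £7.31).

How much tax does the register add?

£2.29

Basketball £21.69: sports equipment, buyer-exempt → 0% → £0.00
Umbrella £16.17: all other tangible goods → 9.75% → £1.576575
Soccer ball £24.46: sports equipment, buyer-exempt → 0% → £0.00
E-reader £194.26: electronic goods, buyer-exempt → 0% → £0.00
Mechanical keyboard £108.24: electronic goods, buyer-exempt → 0% → £0.00
Ski goggles £141.07: sports equipment, buyer-exempt → 0% → £0.00
Game controller £74.87: electronic goods, buyer-exempt → 0% → £0.00
Dish soap £7.31: all other tangible goods → 9.75% → £0.712725
Unrounded tax sum = £2.2893 → £2.29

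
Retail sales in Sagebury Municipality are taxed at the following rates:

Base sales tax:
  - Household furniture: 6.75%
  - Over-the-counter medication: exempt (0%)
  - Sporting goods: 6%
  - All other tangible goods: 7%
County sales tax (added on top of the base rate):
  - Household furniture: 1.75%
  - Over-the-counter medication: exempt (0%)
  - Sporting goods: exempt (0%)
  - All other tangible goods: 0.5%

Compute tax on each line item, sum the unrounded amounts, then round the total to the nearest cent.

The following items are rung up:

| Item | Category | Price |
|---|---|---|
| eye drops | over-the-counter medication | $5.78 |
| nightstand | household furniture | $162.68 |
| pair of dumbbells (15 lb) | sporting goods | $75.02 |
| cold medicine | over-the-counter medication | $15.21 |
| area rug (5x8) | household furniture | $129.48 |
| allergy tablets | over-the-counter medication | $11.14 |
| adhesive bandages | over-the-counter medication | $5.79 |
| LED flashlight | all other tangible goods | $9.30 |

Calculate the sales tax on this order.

$30.03

Eye drops $5.78: over-the-counter medication → 0% + 0% county = 0% → $0.00
Nightstand $162.68: household furniture → 6.75% + 1.75% county = 8.5% → $13.8278
Pair of dumbbells (15 lb) $75.02: sporting goods → 6% + 0% county = 6% → $4.5012
Cold medicine $15.21: over-the-counter medication → 0% + 0% county = 0% → $0.00
Area rug (5x8) $129.48: household furniture → 6.75% + 1.75% county = 8.5% → $11.0058
Allergy tablets $11.14: over-the-counter medication → 0% + 0% county = 0% → $0.00
Adhesive bandages $5.79: over-the-counter medication → 0% + 0% county = 0% → $0.00
LED flashlight $9.30: all other tangible goods → 7% + 0.5% county = 7.5% → $0.6975
Unrounded tax sum = $30.0323 → $30.03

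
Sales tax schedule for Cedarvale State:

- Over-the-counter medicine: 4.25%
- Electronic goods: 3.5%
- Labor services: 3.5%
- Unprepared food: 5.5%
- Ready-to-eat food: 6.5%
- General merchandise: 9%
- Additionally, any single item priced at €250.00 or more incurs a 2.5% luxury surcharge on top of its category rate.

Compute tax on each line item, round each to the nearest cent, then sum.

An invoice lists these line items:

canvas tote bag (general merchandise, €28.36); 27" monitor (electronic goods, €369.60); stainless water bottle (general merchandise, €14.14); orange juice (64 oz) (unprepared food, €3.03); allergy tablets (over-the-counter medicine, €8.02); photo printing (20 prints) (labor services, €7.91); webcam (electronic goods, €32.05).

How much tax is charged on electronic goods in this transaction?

27" monitor €369.60: electronic goods → 3.5% + 2.5% surcharge = 6% → €22.18
Webcam €32.05: electronic goods → 3.5% → €1.12
Tax on electronic goods = €22.18 + €1.12 = €23.30

€23.30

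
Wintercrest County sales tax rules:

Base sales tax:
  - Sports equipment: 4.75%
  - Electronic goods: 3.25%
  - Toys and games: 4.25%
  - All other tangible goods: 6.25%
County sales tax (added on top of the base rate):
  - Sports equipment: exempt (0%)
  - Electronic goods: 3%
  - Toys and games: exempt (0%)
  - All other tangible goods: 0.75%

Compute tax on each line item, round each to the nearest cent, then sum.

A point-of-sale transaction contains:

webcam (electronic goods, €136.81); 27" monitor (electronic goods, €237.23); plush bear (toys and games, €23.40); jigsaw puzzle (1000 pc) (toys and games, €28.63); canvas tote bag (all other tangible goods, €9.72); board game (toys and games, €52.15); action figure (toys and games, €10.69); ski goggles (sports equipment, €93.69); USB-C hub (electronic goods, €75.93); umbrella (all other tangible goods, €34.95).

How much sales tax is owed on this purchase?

€40.59

Webcam €136.81: electronic goods → 3.25% + 3% county = 6.25% → €8.55
27" monitor €237.23: electronic goods → 3.25% + 3% county = 6.25% → €14.83
Plush bear €23.40: toys and games → 4.25% + 0% county = 4.25% → €0.99
Jigsaw puzzle (1000 pc) €28.63: toys and games → 4.25% + 0% county = 4.25% → €1.22
Canvas tote bag €9.72: all other tangible goods → 6.25% + 0.75% county = 7% → €0.68
Board game €52.15: toys and games → 4.25% + 0% county = 4.25% → €2.22
Action figure €10.69: toys and games → 4.25% + 0% county = 4.25% → €0.45
Ski goggles €93.69: sports equipment → 4.75% + 0% county = 4.75% → €4.45
USB-C hub €75.93: electronic goods → 3.25% + 3% county = 6.25% → €4.75
Umbrella €34.95: all other tangible goods → 6.25% + 0.75% county = 7% → €2.45
Total tax = €8.55 + €14.83 + €0.99 + €1.22 + €0.68 + €2.22 + €0.45 + €4.45 + €4.75 + €2.45 = €40.59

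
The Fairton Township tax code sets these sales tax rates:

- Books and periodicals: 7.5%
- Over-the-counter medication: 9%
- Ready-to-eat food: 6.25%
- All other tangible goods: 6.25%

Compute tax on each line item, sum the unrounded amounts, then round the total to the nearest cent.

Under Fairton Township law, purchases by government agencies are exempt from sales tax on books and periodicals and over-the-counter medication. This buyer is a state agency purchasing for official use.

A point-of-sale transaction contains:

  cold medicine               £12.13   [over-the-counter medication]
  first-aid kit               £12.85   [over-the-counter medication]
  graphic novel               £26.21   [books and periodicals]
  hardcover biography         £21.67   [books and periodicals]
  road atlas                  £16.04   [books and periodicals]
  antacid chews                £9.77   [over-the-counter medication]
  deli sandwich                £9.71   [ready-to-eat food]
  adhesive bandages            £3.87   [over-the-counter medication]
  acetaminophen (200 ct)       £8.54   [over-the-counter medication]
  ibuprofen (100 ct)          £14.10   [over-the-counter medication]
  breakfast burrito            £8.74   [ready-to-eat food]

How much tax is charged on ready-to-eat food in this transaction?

£1.15

Deli sandwich £9.71: ready-to-eat food → 6.25% → £0.606875
Breakfast burrito £8.74: ready-to-eat food → 6.25% → £0.54625
Tax on ready-to-eat food: unrounded sum = £1.153125 → £1.15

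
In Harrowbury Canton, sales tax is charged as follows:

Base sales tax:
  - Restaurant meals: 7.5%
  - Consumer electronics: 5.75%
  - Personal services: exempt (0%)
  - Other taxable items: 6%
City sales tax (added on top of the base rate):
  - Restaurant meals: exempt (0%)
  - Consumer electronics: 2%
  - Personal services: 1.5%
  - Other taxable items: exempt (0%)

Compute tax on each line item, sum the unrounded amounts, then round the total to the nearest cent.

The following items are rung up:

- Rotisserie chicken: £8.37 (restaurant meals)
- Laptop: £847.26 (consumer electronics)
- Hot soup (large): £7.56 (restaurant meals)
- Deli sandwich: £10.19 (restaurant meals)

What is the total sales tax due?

£67.62

Rotisserie chicken £8.37: restaurant meals → 7.5% + 0% city = 7.5% → £0.62775
Laptop £847.26: consumer electronics → 5.75% + 2% city = 7.75% → £65.66265
Hot soup (large) £7.56: restaurant meals → 7.5% + 0% city = 7.5% → £0.567
Deli sandwich £10.19: restaurant meals → 7.5% + 0% city = 7.5% → £0.76425
Unrounded tax sum = £67.62165 → £67.62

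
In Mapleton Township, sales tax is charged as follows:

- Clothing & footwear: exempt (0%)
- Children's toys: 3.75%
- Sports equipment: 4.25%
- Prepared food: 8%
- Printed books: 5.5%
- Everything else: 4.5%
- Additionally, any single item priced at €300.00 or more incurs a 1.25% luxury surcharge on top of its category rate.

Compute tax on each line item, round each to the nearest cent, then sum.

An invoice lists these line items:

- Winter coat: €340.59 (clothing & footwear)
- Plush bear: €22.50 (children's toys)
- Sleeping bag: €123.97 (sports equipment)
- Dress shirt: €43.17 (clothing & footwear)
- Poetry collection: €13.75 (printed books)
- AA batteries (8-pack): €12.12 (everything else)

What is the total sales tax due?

€11.68

Winter coat €340.59: clothing & footwear → 0% + 1.25% surcharge = 1.25% → €4.26
Plush bear €22.50: children's toys → 3.75% → €0.84
Sleeping bag €123.97: sports equipment → 4.25% → €5.27
Dress shirt €43.17: clothing & footwear → 0% → €0.00
Poetry collection €13.75: printed books → 5.5% → €0.76
AA batteries (8-pack) €12.12: everything else → 4.5% → €0.55
Total tax = €4.26 + €0.84 + €5.27 + €0.76 + €0.55 = €11.68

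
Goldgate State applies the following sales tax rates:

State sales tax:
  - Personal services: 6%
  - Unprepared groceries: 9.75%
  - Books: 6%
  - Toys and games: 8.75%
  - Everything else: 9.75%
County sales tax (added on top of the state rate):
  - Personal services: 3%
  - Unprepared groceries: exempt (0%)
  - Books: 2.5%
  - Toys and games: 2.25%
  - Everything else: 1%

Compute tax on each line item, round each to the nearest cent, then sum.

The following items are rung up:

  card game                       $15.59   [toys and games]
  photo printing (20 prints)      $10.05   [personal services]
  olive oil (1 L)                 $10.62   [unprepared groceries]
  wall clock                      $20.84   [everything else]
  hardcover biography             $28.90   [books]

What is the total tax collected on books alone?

$2.46

Hardcover biography $28.90: books → 6% + 2.5% county = 8.5% → $2.46
Tax on books = $2.46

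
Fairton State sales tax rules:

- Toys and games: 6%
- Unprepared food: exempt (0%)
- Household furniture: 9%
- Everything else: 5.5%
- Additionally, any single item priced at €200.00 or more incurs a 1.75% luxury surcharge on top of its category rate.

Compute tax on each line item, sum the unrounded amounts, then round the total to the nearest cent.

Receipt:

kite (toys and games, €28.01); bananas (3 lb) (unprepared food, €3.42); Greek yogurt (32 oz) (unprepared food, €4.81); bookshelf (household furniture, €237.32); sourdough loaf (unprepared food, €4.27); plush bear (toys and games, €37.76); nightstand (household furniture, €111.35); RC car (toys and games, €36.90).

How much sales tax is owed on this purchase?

Kite €28.01: toys and games → 6% → €1.6806
Bananas (3 lb) €3.42: unprepared food → 0% → €0.00
Greek yogurt (32 oz) €4.81: unprepared food → 0% → €0.00
Bookshelf €237.32: household furniture → 9% + 1.75% surcharge = 10.75% → €25.5119
Sourdough loaf €4.27: unprepared food → 0% → €0.00
Plush bear €37.76: toys and games → 6% → €2.2656
Nightstand €111.35: household furniture → 9% → €10.0215
RC car €36.90: toys and games → 6% → €2.214
Unrounded tax sum = €41.6936 → €41.69

€41.69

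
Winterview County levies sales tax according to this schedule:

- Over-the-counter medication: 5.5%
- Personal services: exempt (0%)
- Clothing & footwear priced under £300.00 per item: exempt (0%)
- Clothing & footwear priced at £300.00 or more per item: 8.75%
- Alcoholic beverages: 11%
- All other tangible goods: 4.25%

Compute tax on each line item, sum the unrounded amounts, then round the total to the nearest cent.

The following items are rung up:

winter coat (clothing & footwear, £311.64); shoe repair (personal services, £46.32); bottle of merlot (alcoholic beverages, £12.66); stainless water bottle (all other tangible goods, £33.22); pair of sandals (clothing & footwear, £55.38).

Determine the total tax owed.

£30.07

Winter coat £311.64: clothing & footwear, £300.00 or more → 8.75% → £27.2685
Shoe repair £46.32: personal services → 0% → £0.00
Bottle of merlot £12.66: alcoholic beverages → 11% → £1.3926
Stainless water bottle £33.22: all other tangible goods → 4.25% → £1.41185
Pair of sandals £55.38: clothing & footwear, under £300.00 → 0% → £0.00
Unrounded tax sum = £30.07295 → £30.07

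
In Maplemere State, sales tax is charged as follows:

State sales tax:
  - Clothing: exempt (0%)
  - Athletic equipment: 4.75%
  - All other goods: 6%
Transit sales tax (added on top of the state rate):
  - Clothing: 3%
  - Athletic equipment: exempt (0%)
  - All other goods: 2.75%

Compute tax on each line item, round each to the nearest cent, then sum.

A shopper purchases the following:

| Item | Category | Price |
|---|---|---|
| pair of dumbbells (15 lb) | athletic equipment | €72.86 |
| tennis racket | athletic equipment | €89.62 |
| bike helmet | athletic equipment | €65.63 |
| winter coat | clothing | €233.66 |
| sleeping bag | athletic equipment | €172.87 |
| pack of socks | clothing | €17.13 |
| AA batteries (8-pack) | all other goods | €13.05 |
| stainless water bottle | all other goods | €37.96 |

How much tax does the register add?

Pair of dumbbells (15 lb) €72.86: athletic equipment → 4.75% + 0% transit = 4.75% → €3.46
Tennis racket €89.62: athletic equipment → 4.75% + 0% transit = 4.75% → €4.26
Bike helmet €65.63: athletic equipment → 4.75% + 0% transit = 4.75% → €3.12
Winter coat €233.66: clothing → 0% + 3% transit = 3% → €7.01
Sleeping bag €172.87: athletic equipment → 4.75% + 0% transit = 4.75% → €8.21
Pack of socks €17.13: clothing → 0% + 3% transit = 3% → €0.51
AA batteries (8-pack) €13.05: all other goods → 6% + 2.75% transit = 8.75% → €1.14
Stainless water bottle €37.96: all other goods → 6% + 2.75% transit = 8.75% → €3.32
Total tax = €3.46 + €4.26 + €3.12 + €7.01 + €8.21 + €0.51 + €1.14 + €3.32 = €31.03

€31.03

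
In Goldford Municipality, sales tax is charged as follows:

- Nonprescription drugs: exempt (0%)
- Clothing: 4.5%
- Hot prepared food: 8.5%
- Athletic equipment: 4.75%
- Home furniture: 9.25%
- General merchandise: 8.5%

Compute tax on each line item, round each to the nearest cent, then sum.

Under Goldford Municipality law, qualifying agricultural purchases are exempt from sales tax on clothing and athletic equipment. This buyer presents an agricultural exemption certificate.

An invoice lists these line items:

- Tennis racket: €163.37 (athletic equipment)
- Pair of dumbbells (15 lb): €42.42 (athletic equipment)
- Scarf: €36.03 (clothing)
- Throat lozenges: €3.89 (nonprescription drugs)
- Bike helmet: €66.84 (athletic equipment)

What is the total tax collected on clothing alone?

Scarf €36.03: clothing, buyer-exempt → 0% → €0.00
Tax on clothing = €0.00

€0.00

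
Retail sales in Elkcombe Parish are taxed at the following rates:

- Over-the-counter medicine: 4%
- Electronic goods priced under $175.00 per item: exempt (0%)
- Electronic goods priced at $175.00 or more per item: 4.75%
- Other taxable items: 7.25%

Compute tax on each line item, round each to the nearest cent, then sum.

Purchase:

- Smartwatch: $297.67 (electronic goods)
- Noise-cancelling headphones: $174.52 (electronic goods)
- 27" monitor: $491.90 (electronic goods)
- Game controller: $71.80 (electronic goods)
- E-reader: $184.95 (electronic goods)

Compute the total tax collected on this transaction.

Smartwatch $297.67: electronic goods, $175.00 or more → 4.75% → $14.14
Noise-cancelling headphones $174.52: electronic goods, under $175.00 → 0% → $0.00
27" monitor $491.90: electronic goods, $175.00 or more → 4.75% → $23.37
Game controller $71.80: electronic goods, under $175.00 → 0% → $0.00
E-reader $184.95: electronic goods, $175.00 or more → 4.75% → $8.79
Total tax = $14.14 + $23.37 + $8.79 = $46.30

$46.30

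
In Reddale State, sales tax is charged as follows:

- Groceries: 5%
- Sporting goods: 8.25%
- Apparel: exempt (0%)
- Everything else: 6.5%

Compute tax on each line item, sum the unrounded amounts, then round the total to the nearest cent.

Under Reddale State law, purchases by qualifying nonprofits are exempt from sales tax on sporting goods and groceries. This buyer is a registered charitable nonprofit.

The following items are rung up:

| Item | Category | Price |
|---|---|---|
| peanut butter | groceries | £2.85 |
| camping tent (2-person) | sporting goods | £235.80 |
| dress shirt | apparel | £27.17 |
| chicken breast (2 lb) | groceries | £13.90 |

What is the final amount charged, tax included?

Peanut butter £2.85: groceries, buyer-exempt → 0% → £0.00
Camping tent (2-person) £235.80: sporting goods, buyer-exempt → 0% → £0.00
Dress shirt £27.17: apparel → 0% → £0.00
Chicken breast (2 lb) £13.90: groceries, buyer-exempt → 0% → £0.00
Subtotal = £279.72; unrounded tax = £0.00 → £0.00; total due = £279.72

£279.72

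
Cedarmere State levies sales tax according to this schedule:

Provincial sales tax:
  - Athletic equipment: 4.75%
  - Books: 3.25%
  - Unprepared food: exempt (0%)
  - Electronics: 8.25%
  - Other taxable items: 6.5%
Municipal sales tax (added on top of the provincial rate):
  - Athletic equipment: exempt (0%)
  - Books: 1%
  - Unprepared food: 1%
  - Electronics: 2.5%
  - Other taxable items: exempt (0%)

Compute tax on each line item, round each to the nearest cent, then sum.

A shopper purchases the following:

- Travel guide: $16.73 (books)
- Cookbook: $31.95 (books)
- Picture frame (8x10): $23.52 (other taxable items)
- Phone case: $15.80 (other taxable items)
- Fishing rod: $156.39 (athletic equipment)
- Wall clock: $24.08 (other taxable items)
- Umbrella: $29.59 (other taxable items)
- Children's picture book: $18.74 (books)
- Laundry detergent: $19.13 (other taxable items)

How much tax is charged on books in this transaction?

Travel guide $16.73: books → 3.25% + 1% municipal = 4.25% → $0.71
Cookbook $31.95: books → 3.25% + 1% municipal = 4.25% → $1.36
Children's picture book $18.74: books → 3.25% + 1% municipal = 4.25% → $0.80
Tax on books = $0.71 + $1.36 + $0.80 = $2.87

$2.87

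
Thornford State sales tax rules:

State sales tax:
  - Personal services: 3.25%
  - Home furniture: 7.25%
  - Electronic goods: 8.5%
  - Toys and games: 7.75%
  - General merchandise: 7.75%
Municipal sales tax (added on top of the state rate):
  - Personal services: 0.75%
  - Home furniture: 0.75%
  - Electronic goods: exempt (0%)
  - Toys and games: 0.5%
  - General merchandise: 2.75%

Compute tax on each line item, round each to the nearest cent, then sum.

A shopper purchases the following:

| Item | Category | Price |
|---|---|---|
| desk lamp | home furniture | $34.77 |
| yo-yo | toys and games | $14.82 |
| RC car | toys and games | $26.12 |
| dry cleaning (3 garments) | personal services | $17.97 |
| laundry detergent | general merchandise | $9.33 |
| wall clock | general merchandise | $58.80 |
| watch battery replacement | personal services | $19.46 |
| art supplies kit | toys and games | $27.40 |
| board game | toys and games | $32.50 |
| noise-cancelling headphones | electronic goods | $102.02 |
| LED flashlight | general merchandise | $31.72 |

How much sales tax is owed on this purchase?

$31.74

Desk lamp $34.77: home furniture → 7.25% + 0.75% municipal = 8% → $2.78
Yo-yo $14.82: toys and games → 7.75% + 0.5% municipal = 8.25% → $1.22
RC car $26.12: toys and games → 7.75% + 0.5% municipal = 8.25% → $2.15
Dry cleaning (3 garments) $17.97: personal services → 3.25% + 0.75% municipal = 4% → $0.72
Laundry detergent $9.33: general merchandise → 7.75% + 2.75% municipal = 10.5% → $0.98
Wall clock $58.80: general merchandise → 7.75% + 2.75% municipal = 10.5% → $6.17
Watch battery replacement $19.46: personal services → 3.25% + 0.75% municipal = 4% → $0.78
Art supplies kit $27.40: toys and games → 7.75% + 0.5% municipal = 8.25% → $2.26
Board game $32.50: toys and games → 7.75% + 0.5% municipal = 8.25% → $2.68
Noise-cancelling headphones $102.02: electronic goods → 8.5% + 0% municipal = 8.5% → $8.67
LED flashlight $31.72: general merchandise → 7.75% + 2.75% municipal = 10.5% → $3.33
Total tax = $2.78 + $1.22 + $2.15 + $0.72 + $0.98 + $6.17 + $0.78 + $2.26 + $2.68 + $8.67 + $3.33 = $31.74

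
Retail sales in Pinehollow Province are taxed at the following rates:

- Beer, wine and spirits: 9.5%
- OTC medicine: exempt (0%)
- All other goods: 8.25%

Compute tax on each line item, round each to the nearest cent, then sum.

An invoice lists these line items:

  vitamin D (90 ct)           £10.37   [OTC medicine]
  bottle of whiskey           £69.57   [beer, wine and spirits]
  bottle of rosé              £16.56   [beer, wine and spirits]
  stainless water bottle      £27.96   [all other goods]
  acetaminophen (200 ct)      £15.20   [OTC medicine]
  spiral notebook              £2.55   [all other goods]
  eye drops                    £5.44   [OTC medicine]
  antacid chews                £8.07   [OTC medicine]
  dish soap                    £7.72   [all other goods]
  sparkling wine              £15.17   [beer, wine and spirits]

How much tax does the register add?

£12.78

Vitamin D (90 ct) £10.37: OTC medicine → 0% → £0.00
Bottle of whiskey £69.57: beer, wine and spirits → 9.5% → £6.61
Bottle of rosé £16.56: beer, wine and spirits → 9.5% → £1.57
Stainless water bottle £27.96: all other goods → 8.25% → £2.31
Acetaminophen (200 ct) £15.20: OTC medicine → 0% → £0.00
Spiral notebook £2.55: all other goods → 8.25% → £0.21
Eye drops £5.44: OTC medicine → 0% → £0.00
Antacid chews £8.07: OTC medicine → 0% → £0.00
Dish soap £7.72: all other goods → 8.25% → £0.64
Sparkling wine £15.17: beer, wine and spirits → 9.5% → £1.44
Total tax = £6.61 + £1.57 + £2.31 + £0.21 + £0.64 + £1.44 = £12.78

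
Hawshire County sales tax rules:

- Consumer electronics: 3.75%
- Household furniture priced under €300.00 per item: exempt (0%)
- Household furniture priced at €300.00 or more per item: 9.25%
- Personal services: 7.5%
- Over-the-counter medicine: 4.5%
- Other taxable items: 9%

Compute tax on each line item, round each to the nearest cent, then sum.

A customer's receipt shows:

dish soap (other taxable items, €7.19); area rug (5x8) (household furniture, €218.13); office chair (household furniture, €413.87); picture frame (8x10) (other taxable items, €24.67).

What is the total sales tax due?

Dish soap €7.19: other taxable items → 9% → €0.65
Area rug (5x8) €218.13: household furniture, under €300.00 → 0% → €0.00
Office chair €413.87: household furniture, €300.00 or more → 9.25% → €38.28
Picture frame (8x10) €24.67: other taxable items → 9% → €2.22
Total tax = €0.65 + €38.28 + €2.22 = €41.15

€41.15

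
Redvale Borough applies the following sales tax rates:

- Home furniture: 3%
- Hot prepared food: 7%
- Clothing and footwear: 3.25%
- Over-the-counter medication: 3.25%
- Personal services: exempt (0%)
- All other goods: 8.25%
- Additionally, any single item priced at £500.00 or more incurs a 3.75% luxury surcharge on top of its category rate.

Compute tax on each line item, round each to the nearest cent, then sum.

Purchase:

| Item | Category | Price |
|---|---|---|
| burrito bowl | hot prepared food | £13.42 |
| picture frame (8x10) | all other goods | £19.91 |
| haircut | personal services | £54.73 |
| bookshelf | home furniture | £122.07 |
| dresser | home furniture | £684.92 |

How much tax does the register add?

Burrito bowl £13.42: hot prepared food → 7% → £0.94
Picture frame (8x10) £19.91: all other goods → 8.25% → £1.64
Haircut £54.73: personal services → 0% → £0.00
Bookshelf £122.07: home furniture → 3% → £3.66
Dresser £684.92: home furniture → 3% + 3.75% surcharge = 6.75% → £46.23
Total tax = £0.94 + £1.64 + £3.66 + £46.23 = £52.47

£52.47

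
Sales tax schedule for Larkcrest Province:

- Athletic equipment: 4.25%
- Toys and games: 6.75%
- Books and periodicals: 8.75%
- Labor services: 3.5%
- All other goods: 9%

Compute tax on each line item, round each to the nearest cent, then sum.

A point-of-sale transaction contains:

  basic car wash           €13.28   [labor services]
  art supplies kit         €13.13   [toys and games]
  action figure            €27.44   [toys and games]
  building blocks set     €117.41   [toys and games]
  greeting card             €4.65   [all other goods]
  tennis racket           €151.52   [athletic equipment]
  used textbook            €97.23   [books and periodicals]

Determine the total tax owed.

€26.50

Basic car wash €13.28: labor services → 3.5% → €0.46
Art supplies kit €13.13: toys and games → 6.75% → €0.89
Action figure €27.44: toys and games → 6.75% → €1.85
Building blocks set €117.41: toys and games → 6.75% → €7.93
Greeting card €4.65: all other goods → 9% → €0.42
Tennis racket €151.52: athletic equipment → 4.25% → €6.44
Used textbook €97.23: books and periodicals → 8.75% → €8.51
Total tax = €0.46 + €0.89 + €1.85 + €7.93 + €0.42 + €6.44 + €8.51 = €26.50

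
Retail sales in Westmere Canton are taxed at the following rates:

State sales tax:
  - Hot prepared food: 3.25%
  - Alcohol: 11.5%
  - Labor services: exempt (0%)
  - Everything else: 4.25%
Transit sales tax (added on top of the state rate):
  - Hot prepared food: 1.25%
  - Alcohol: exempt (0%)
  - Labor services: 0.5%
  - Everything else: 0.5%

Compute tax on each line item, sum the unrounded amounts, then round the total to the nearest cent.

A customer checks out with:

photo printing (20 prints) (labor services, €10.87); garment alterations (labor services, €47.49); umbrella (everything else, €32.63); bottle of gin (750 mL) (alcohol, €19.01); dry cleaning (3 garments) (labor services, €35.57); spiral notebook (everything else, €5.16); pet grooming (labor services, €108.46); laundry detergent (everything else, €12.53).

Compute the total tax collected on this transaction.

€5.59

Photo printing (20 prints) €10.87: labor services → 0% + 0.5% transit = 0.5% → €0.05435
Garment alterations €47.49: labor services → 0% + 0.5% transit = 0.5% → €0.23745
Umbrella €32.63: everything else → 4.25% + 0.5% transit = 4.75% → €1.549925
Bottle of gin (750 mL) €19.01: alcohol → 11.5% + 0% transit = 11.5% → €2.18615
Dry cleaning (3 garments) €35.57: labor services → 0% + 0.5% transit = 0.5% → €0.17785
Spiral notebook €5.16: everything else → 4.25% + 0.5% transit = 4.75% → €0.2451
Pet grooming €108.46: labor services → 0% + 0.5% transit = 0.5% → €0.5423
Laundry detergent €12.53: everything else → 4.25% + 0.5% transit = 4.75% → €0.595175
Unrounded tax sum = €5.5883 → €5.59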